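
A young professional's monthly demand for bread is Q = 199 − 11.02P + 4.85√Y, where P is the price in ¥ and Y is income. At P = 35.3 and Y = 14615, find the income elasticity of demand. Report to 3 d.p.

At P = 35.3, Y = 14615: Q = 396.323.
Holding P constant, ∂Q/∂Y = 4.85/(2√Y) = 0.0200591.
η_Y = (∂Q/∂Y)·(Y/Q) = 0.0200591 × (14615/396.323) = 0.740.

0.740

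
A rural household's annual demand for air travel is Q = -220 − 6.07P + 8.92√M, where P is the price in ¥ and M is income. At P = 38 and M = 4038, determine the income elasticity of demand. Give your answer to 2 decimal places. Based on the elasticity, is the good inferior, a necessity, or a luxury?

At P = 38, M = 4038: Q = 116.164.
Holding P constant, ∂Q/∂M = 8.92/(2√M) = 0.0701862.
η_M = (∂Q/∂M)·(M/Q) = 0.0701862 × (4038/116.164) = 2.44.
Since η > 1, this is a luxury.

2.44 (luxury)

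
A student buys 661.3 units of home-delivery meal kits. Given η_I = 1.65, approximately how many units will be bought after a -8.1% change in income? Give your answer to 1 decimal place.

572.9

%ΔQ ≈ η × %ΔI = 1.65 × (-8.1%) = -13.365%.
New Q ≈ 661.3 × (1 − 0.13365) = 572.9.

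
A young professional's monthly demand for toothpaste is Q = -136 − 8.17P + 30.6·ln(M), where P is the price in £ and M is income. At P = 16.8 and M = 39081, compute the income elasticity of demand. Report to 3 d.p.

0.608

At P = 16.8, M = 39081: Q = 50.290.
Holding P constant, ∂Q/∂M = 30.6/M = 0.000782989.
η_M = (∂Q/∂M)·(M/Q) = 0.000782989 × (39081/50.290) = 0.608.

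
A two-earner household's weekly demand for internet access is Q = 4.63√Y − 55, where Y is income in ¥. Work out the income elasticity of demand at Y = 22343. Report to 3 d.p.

At Y = 22343: Q = 637.073.
dQ/dY = 4.63/(2√Y) = 0.0154875 at this income.
η = (dQ/dY)·(Y/Q) = 0.0154875 × (22343/637.073) = 0.543.

0.543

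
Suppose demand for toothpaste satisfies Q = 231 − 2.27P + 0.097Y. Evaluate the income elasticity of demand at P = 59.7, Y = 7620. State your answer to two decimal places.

At P = 59.7, Y = 7620: Q = 834.621.
Holding P constant, ∂Q/∂Y = 0.097.
η_Y = (∂Q/∂Y)·(Y/Q) = 0.097 × (7620/834.621) = 0.89.

0.89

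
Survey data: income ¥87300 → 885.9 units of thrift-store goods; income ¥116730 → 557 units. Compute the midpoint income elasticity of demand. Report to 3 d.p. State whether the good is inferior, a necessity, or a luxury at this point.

ΔQ = 557 − 885.9 = -328.9; midpoint Q̄ = (885.9 + 557)/2 = 721.45.
ΔI = 116730 − 87300 = 29430; midpoint Ī = (87300 + 116730)/2 = 102015.
η = (ΔQ/Q̄) ÷ (ΔI/Ī) = (-328.9/721.45) ÷ (29430/102015) = -1.580.
η < 0 ⇒ inferior good.

-1.580 (inferior good)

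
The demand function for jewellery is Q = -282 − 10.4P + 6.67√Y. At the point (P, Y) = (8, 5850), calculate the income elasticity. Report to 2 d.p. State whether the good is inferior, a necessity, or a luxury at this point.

At P = 8, Y = 5850: Q = 144.957.
Holding P constant, ∂Q/∂Y = 6.67/(2√Y) = 0.0436032.
η_Y = (∂Q/∂Y)·(Y/Q) = 0.0436032 × (5850/144.957) = 1.76.
Since η > 1, this is a luxury.

1.76 (luxury)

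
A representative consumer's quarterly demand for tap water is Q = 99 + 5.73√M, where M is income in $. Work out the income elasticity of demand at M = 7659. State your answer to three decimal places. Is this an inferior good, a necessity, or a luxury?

At M = 7659: Q = 600.465.
dQ/dM = 5.73/(2√M) = 0.032737 at this income.
η = (dQ/dM)·(M/Q) = 0.032737 × (7659/600.465) = 0.418.
Since 0 < η < 1, the good is a necessity.

0.418 (necessity)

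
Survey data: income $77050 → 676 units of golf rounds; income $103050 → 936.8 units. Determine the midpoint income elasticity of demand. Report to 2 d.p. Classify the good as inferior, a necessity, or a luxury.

1.12 (luxury)

ΔQ = 936.8 − 676 = 260.8; midpoint Q̄ = (676 + 936.8)/2 = 806.4.
ΔI = 103050 − 77050 = 26000; midpoint Ī = (77050 + 103050)/2 = 90050.
η = (ΔQ/Q̄) ÷ (ΔI/Ī) = (260.8/806.4) ÷ (26000/90050) = 1.12.
η > 1 ⇒ luxury.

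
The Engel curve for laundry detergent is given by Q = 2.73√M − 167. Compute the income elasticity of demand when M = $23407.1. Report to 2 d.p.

0.83

At M = 23407.1: Q = 250.673.
dQ/dM = 2.73/(2√M) = 0.00892193 at this income.
η = (dQ/dM)·(M/Q) = 0.00892193 × (23407.1/250.673) = 0.83.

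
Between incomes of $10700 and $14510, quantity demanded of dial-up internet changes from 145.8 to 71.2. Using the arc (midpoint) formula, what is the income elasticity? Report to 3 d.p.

ΔQ = 71.2 − 145.8 = -74.6; midpoint Q̄ = (145.8 + 71.2)/2 = 108.5.
ΔI = 14510 − 10700 = 3810; midpoint Ī = (10700 + 14510)/2 = 12605.
η = (ΔQ/Q̄) ÷ (ΔI/Ī) = (-74.6/108.5) ÷ (3810/12605) = -2.275.

-2.275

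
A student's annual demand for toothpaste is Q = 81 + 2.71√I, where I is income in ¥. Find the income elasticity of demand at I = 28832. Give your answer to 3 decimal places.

0.425

At I = 28832: Q = 541.158.
dQ/dI = 2.71/(2√I) = 0.00797998 at this income.
η = (dQ/dI)·(I/Q) = 0.00797998 × (28832/541.158) = 0.425.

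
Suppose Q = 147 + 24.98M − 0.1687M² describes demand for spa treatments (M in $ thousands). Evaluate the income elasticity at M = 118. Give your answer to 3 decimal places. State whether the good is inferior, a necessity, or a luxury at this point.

At M = 118: Q = 745.6612.
dQ/dM = 24.98 − 0.3374M = -14.83320.
η = (dQ/dM)·(M/Q) = -14.83320 × (118/745.6612) = -2.347.
η < 0 ⇒ inferior good.

-2.347 (inferior good)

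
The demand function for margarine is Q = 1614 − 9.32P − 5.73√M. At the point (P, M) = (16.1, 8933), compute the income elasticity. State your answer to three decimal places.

-0.294

At P = 16.1, M = 8933: Q = 922.380.
Holding P constant, ∂Q/∂M = -5.73/(2√M) = -0.0303128.
η_M = (∂Q/∂M)·(M/Q) = -0.0303128 × (8933/922.380) = -0.294.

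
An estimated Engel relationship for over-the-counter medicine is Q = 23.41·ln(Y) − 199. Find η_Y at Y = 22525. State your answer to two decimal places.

At Y = 22525: Q = 35.624.
dQ/dY = 23.41/Y = 0.00103929 at this income.
η = (dQ/dY)·(Y/Q) = 0.00103929 × (22525/35.624) = 0.66.

0.66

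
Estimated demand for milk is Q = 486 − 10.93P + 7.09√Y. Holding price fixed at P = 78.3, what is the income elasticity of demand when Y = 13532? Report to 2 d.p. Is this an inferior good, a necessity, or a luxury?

0.91 (necessity)

At P = 78.3, Y = 13532: Q = 454.940.
Holding P constant, ∂Q/∂Y = 7.09/(2√Y) = 0.0304744.
η_Y = (∂Q/∂Y)·(Y/Q) = 0.0304744 × (13532/454.940) = 0.91.
Since 0 < η < 1, this is a necessity.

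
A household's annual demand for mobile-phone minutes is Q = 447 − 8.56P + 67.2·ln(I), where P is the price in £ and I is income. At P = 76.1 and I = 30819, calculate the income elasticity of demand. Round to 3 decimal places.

0.137

At P = 76.1, I = 30819: Q = 490.156.
Holding P constant, ∂Q/∂I = 67.2/I = 0.00218047.
η_I = (∂Q/∂I)·(I/Q) = 0.00218047 × (30819/490.156) = 0.137.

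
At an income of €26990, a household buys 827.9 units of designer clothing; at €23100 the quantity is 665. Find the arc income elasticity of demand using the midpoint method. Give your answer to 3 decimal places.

ΔQ = 665 − 827.9 = -162.9; midpoint Q̄ = (827.9 + 665)/2 = 746.45.
ΔI = 23100 − 26990 = -3890; midpoint Ī = (26990 + 23100)/2 = 25045.
η = (ΔQ/Q̄) ÷ (ΔI/Ī) = (-162.9/746.45) ÷ (-3890/25045) = 1.405.

1.405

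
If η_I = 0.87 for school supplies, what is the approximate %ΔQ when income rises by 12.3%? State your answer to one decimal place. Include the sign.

10.7%

%ΔQ ≈ η × %ΔI = 0.87 × 12.3% = 10.7%.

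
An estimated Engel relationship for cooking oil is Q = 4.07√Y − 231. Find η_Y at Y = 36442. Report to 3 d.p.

0.712

At Y = 36442: Q = 545.954.
dQ/dY = 4.07/(2√Y) = 0.0106601 at this income.
η = (dQ/dY)·(Y/Q) = 0.0106601 × (36442/545.954) = 0.712.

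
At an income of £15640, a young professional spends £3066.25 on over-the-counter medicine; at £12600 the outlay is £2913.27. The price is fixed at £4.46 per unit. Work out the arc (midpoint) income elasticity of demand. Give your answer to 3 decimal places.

With a constant price, Q₁ = 3066.25/4.46 = 687.500 and Q₂ = 2913.27/4.46 = 653.200 (equivalently, work directly with expenditure since P cancels).
Midpoint %ΔQ = (2913.27 − 3066.25)/2989.76 = -0.05117; midpoint %ΔI = (12600 − 15640)/14120 = -0.21530.
η = -0.05117 / -0.21530 = 0.238.

0.238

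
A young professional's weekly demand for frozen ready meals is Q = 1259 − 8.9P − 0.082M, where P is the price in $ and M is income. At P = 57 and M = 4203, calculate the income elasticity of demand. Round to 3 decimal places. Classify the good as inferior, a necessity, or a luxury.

At P = 57, M = 4203: Q = 407.054.
Holding P constant, ∂Q/∂M = −0.082.
η_M = (∂Q/∂M)·(M/Q) = -0.082 × (4203/407.054) = -0.847.
Since η < 0, this is an inferior good.

-0.847 (inferior good)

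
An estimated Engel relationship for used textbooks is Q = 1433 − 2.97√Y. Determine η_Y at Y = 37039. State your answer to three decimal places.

At Y = 37039: Q = 861.408.
dQ/dY = -2.97/(2√Y) = -0.00771608 at this income.
η = (dQ/dY)·(Y/Q) = -0.00771608 × (37039/861.408) = -0.332.

-0.332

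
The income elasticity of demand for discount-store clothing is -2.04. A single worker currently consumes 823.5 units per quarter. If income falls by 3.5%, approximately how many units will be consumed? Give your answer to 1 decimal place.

882.3

%ΔQ ≈ η × %ΔI = -2.04 × (-3.5%) = 7.14%.
New Q ≈ 823.5 × (1 + 0.0714) = 882.3.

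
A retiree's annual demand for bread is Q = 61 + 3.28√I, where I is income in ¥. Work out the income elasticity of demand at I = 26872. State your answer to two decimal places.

0.45

At I = 26872: Q = 598.680.
dQ/dI = 3.28/(2√I) = 0.0100045 at this income.
η = (dQ/dI)·(I/Q) = 0.0100045 × (26872/598.680) = 0.45.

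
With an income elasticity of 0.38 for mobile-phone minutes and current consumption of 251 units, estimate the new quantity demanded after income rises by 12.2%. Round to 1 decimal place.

%ΔQ ≈ η × %ΔI = 0.38 × 12.2% = 4.636%.
New Q ≈ 251 × (1 + 0.04636) = 262.6.

262.6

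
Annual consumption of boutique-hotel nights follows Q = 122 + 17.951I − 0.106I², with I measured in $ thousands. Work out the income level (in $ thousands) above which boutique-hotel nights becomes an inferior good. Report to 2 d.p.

84.67

dQ/dI = 17.951 − 0.212I.
The good is inferior where dQ/dI < 0. Setting dQ/dI = 0 gives I = 17.951 / 0.212 = 84.67.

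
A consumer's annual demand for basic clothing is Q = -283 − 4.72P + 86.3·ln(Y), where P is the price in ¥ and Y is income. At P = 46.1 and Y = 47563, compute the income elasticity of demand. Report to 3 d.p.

0.201

At P = 46.1, Y = 47563: Q = 428.843.
Holding P constant, ∂Q/∂Y = 86.3/Y = 0.00181444.
η_Y = (∂Q/∂Y)·(Y/Q) = 0.00181444 × (47563/428.843) = 0.201.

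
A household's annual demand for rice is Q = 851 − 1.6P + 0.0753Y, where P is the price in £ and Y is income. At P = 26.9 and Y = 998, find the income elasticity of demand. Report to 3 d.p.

At P = 26.9, Y = 998: Q = 883.109.
Holding P constant, ∂Q/∂Y = 0.0753.
η_Y = (∂Q/∂Y)·(Y/Q) = 0.0753 × (998/883.109) = 0.085.

0.085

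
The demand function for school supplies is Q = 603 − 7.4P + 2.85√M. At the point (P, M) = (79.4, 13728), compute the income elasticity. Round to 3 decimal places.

0.478

At P = 79.4, M = 13728: Q = 349.365.
Holding P constant, ∂Q/∂M = 2.85/(2√M) = 0.0121622.
η_M = (∂Q/∂M)·(M/Q) = 0.0121622 × (13728/349.365) = 0.478.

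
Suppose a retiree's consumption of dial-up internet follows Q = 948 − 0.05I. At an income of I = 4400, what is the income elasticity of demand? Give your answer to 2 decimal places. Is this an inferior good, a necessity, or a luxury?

-0.30 (inferior good)

At I = 4400: Q = 728.000.
dQ/dI = −0.05.
η = (dQ/dI)·(I/Q) = -0.05 × (4400/728.000) = -0.30.
Since η < 0, the good is an inferior good.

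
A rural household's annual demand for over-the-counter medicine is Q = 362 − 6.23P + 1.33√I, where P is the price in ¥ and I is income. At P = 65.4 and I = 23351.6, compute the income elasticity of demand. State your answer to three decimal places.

At P = 65.4, I = 23351.6: Q = 157.798.
Holding P constant, ∂Q/∂I = 1.33/(2√I) = 0.00435174.
η_I = (∂Q/∂I)·(I/Q) = 0.00435174 × (23351.6/157.798) = 0.644.

0.644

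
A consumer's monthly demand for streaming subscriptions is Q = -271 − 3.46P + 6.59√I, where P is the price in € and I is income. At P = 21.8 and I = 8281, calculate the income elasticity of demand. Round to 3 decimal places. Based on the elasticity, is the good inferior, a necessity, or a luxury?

At P = 21.8, I = 8281: Q = 253.262.
Holding P constant, ∂Q/∂I = 6.59/(2√I) = 0.0362088.
η_I = (∂Q/∂I)·(I/Q) = 0.0362088 × (8281/253.262) = 1.184.
Since η > 1, this is a luxury.

1.184 (luxury)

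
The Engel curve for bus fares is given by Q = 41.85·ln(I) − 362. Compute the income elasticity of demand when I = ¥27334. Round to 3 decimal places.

At I = 27334: Q = 65.535.
dQ/dI = 41.85/I = 0.00153106 at this income.
η = (dQ/dI)·(I/Q) = 0.00153106 × (27334/65.535) = 0.639.

0.639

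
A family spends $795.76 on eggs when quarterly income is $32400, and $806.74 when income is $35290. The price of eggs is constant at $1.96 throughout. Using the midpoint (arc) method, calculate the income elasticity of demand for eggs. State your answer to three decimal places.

With a constant price, Q₁ = 795.76/1.96 = 406.000 and Q₂ = 806.74/1.96 = 411.602 (equivalently, work directly with expenditure since P cancels).
Midpoint %ΔQ = (806.74 − 795.76)/801.25 = 0.01370; midpoint %ΔI = (35290 − 32400)/33845 = 0.08539.
η = 0.01370 / 0.08539 = 0.160.

0.160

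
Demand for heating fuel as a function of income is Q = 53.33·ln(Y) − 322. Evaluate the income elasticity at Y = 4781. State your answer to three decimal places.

At Y = 4781: Q = 129.833.
dQ/dY = 53.33/Y = 0.0111546 at this income.
η = (dQ/dY)·(Y/Q) = 0.0111546 × (4781/129.833) = 0.411.

0.411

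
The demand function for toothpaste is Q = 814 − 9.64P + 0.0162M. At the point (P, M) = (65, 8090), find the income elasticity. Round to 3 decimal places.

At P = 65, M = 8090: Q = 318.458.
Holding P constant, ∂Q/∂M = 0.0162.
η_M = (∂Q/∂M)·(M/Q) = 0.0162 × (8090/318.458) = 0.412.

0.412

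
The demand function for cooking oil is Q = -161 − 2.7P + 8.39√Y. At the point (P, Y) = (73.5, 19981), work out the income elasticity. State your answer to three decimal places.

At P = 73.5, Y = 19981: Q = 826.511.
Holding P constant, ∂Q/∂Y = 8.39/(2√Y) = 0.0296772.
η_Y = (∂Q/∂Y)·(Y/Q) = 0.0296772 × (19981/826.511) = 0.717.

0.717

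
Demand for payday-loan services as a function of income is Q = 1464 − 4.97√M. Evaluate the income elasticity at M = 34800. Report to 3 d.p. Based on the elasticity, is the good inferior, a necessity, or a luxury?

At M = 34800: Q = 536.859.
dQ/dM = -4.97/(2√M) = -0.013321 at this income.
η = (dQ/dM)·(M/Q) = -0.013321 × (34800/536.859) = -0.863.
Since η < 0, the good is an inferior good.

-0.863 (inferior good)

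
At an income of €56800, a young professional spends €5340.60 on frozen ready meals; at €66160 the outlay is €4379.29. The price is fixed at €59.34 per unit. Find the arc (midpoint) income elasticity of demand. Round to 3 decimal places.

-1.299

With a constant price, Q₁ = 5340.60/59.34 = 90.000 and Q₂ = 4379.29/59.34 = 73.800 (equivalently, work directly with expenditure since P cancels).
Midpoint %ΔQ = (4379.29 − 5340.60)/4859.95 = -0.19780; midpoint %ΔI = (66160 − 56800)/61480 = 0.15224.
η = -0.19780 / 0.15224 = -1.299.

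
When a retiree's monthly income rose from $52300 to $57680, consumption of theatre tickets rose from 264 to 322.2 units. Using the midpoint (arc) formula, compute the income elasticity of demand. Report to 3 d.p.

ΔQ = 322.2 − 264 = 58.2; midpoint Q̄ = (264 + 322.2)/2 = 293.1.
ΔI = 57680 − 52300 = 5380; midpoint Ī = (52300 + 57680)/2 = 54990.
η = (ΔQ/Q̄) ÷ (ΔI/Ī) = (58.2/293.1) ÷ (5380/54990) = 2.030.

2.030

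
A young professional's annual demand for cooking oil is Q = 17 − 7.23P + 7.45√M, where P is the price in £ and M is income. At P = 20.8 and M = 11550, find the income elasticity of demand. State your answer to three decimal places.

At P = 20.8, M = 11550: Q = 667.274.
Holding P constant, ∂Q/∂M = 7.45/(2√M) = 0.0346605.
η_M = (∂Q/∂M)·(M/Q) = 0.0346605 × (11550/667.274) = 0.600.

0.600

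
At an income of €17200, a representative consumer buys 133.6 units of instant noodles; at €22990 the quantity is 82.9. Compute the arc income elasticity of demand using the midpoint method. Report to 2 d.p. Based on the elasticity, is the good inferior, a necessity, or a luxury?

-1.63 (inferior good)

ΔQ = 82.9 − 133.6 = -50.7; midpoint Q̄ = (133.6 + 82.9)/2 = 108.25.
ΔI = 22990 − 17200 = 5790; midpoint Ī = (17200 + 22990)/2 = 20095.
η = (ΔQ/Q̄) ÷ (ΔI/Ī) = (-50.7/108.25) ÷ (5790/20095) = -1.63.
η < 0 ⇒ inferior good.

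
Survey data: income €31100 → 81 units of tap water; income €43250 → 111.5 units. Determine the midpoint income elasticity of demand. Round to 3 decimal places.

0.970

ΔQ = 111.5 − 81 = 30.5; midpoint Q̄ = (81 + 111.5)/2 = 96.25.
ΔI = 43250 − 31100 = 12150; midpoint Ī = (31100 + 43250)/2 = 37175.
η = (ΔQ/Q̄) ÷ (ΔI/Ī) = (30.5/96.25) ÷ (12150/37175) = 0.970.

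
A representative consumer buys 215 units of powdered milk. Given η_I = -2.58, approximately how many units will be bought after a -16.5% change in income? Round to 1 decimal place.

306.5

%ΔQ ≈ η × %ΔI = -2.58 × (-16.5%) = 42.57%.
New Q ≈ 215 × (1 + 0.4257) = 306.5.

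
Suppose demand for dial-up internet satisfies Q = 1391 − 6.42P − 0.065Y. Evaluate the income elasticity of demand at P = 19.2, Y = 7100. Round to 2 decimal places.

At P = 19.2, Y = 7100: Q = 806.236.
Holding P constant, ∂Q/∂Y = −0.065.
η_Y = (∂Q/∂Y)·(Y/Q) = -0.065 × (7100/806.236) = -0.57.

-0.57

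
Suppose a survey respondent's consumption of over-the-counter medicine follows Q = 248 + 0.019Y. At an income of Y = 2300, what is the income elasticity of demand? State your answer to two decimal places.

0.15

At Y = 2300: Q = 291.700.
dQ/dY = 0.019.
η = (dQ/dY)·(Y/Q) = 0.019 × (2300/291.700) = 0.15.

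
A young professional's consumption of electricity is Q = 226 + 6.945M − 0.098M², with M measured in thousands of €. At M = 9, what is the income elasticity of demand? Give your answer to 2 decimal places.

0.17

At M = 9: Q = 280.5670.
dQ/dM = 6.945 − 0.196M = 5.18100.
η = (dQ/dM)·(M/Q) = 5.18100 × (9/280.5670) = 0.17.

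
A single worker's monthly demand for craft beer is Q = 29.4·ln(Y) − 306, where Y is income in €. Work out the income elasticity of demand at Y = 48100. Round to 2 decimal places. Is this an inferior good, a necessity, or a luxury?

At Y = 48100: Q = 10.963.
dQ/dY = 29.4/Y = 0.000611227 at this income.
η = (dQ/dY)·(Y/Q) = 0.000611227 × (48100/10.963) = 2.68.
Since η > 1, the good is a luxury.

2.68 (luxury)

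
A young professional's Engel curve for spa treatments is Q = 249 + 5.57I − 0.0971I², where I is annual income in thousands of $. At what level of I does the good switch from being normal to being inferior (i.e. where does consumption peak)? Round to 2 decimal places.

28.68

dQ/dI = 5.57 − 0.1942I.
The good is inferior where dQ/dI < 0. Setting dQ/dI = 0 gives I = 5.57 / 0.1942 = 28.68.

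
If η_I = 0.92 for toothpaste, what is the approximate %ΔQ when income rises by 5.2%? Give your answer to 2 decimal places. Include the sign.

%ΔQ ≈ η × %ΔI = 0.92 × 5.2% = 4.78%.

4.78%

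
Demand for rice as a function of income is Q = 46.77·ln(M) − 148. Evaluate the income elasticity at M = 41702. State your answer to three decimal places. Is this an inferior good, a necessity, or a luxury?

At M = 41702: Q = 349.553.
dQ/dM = 46.77/M = 0.00112153 at this income.
η = (dQ/dM)·(M/Q) = 0.00112153 × (41702/349.553) = 0.134.
Since 0 < η < 1, the good is a necessity.

0.134 (necessity)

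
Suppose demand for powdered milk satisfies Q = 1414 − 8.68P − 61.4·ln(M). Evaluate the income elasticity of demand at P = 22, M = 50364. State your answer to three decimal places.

At P = 22, M = 50364: Q = 558.260.
Holding P constant, ∂Q/∂M = -61.4/M = -0.00121912.
η_M = (∂Q/∂M)·(M/Q) = -0.00121912 × (50364/558.260) = -0.110.

-0.110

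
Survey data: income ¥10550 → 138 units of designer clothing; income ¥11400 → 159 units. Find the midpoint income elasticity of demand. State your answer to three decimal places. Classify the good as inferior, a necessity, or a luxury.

ΔQ = 159 − 138 = 21; midpoint Q̄ = (138 + 159)/2 = 148.5.
ΔI = 11400 − 10550 = 850; midpoint Ī = (10550 + 11400)/2 = 10975.
η = (ΔQ/Q̄) ÷ (ΔI/Ī) = (21/148.5) ÷ (850/10975) = 1.826.
η > 1 ⇒ luxury.

1.826 (luxury)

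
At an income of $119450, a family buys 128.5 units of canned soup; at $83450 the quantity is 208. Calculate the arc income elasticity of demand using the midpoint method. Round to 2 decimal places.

ΔQ = 208 − 128.5 = 79.5; midpoint Q̄ = (128.5 + 208)/2 = 168.25.
ΔI = 83450 − 119450 = -36000; midpoint Ī = (119450 + 83450)/2 = 101450.
η = (ΔQ/Q̄) ÷ (ΔI/Ī) = (79.5/168.25) ÷ (-36000/101450) = -1.33.

-1.33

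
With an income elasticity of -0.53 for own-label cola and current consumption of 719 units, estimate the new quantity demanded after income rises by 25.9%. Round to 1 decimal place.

620.3

%ΔQ ≈ η × %ΔI = -0.53 × 25.9% = -13.727%.
New Q ≈ 719 × (1 − 0.13727) = 620.3.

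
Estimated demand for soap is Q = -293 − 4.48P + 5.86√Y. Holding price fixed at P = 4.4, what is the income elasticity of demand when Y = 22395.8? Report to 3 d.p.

0.777

At P = 4.4, Y = 22395.8: Q = 564.250.
Holding P constant, ∂Q/∂Y = 5.86/(2√Y) = 0.0195787.
η_Y = (∂Q/∂Y)·(Y/Q) = 0.0195787 × (22395.8/564.250) = 0.777.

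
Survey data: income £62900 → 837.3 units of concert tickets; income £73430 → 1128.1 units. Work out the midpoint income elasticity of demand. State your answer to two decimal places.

ΔQ = 1128.1 − 837.3 = 290.8; midpoint Q̄ = (837.3 + 1128.1)/2 = 982.7.
ΔI = 73430 − 62900 = 10530; midpoint Ī = (62900 + 73430)/2 = 68165.
η = (ΔQ/Q̄) ÷ (ΔI/Ī) = (290.8/982.7) ÷ (10530/68165) = 1.92.

1.92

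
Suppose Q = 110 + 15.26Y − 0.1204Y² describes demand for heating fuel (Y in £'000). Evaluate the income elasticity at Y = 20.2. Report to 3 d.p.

0.569

At Y = 20.2: Q = 369.1240.
dQ/dY = 15.26 − 0.2408Y = 10.39584.
η = (dQ/dY)·(Y/Q) = 10.39584 × (20.2/369.1240) = 0.569.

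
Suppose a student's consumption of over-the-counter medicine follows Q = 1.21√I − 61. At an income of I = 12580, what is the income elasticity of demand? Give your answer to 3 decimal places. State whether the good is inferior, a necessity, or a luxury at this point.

0.908 (necessity)

At I = 12580: Q = 74.714.
dQ/dI = 1.21/(2√I) = 0.00539405 at this income.
η = (dQ/dI)·(I/Q) = 0.00539405 × (12580/74.714) = 0.908.
Since 0 < η < 1, the good is a necessity.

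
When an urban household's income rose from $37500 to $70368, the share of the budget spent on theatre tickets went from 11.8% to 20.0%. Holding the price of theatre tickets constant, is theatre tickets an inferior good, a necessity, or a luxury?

The budget share rises as income rises, so η > 1.

luxury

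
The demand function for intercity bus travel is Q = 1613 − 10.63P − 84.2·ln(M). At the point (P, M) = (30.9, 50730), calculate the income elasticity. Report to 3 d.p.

-0.226

At P = 30.9, M = 50730: Q = 372.287.
Holding P constant, ∂Q/∂M = -84.2/M = -0.00165977.
η_M = (∂Q/∂M)·(M/Q) = -0.00165977 × (50730/372.287) = -0.226.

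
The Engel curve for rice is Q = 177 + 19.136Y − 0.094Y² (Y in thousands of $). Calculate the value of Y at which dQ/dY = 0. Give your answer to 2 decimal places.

101.79

dQ/dY = 19.136 − 0.188Y.
The good is inferior where dQ/dY < 0. Setting dQ/dY = 0 gives Y = 19.136 / 0.188 = 101.79.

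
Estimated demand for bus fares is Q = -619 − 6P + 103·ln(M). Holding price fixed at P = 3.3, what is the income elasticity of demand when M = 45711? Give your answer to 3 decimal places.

At P = 3.3, M = 45711: Q = 466.400.
Holding P constant, ∂Q/∂M = 103/M = 0.00225329.
η_M = (∂Q/∂M)·(M/Q) = 0.00225329 × (45711/466.400) = 0.221.

0.221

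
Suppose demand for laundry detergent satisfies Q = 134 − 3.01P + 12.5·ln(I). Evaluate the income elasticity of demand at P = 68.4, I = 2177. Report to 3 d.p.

0.517

At P = 68.4, I = 2177: Q = 24.187.
Holding P constant, ∂Q/∂I = 12.5/I = 0.00574185.
η_I = (∂Q/∂I)·(I/Q) = 0.00574185 × (2177/24.187) = 0.517.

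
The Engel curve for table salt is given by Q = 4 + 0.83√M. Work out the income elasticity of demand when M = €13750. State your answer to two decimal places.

0.48

At M = 13750: Q = 101.326.
dQ/dM = 0.83/(2√M) = 0.00353913 at this income.
η = (dQ/dM)·(M/Q) = 0.00353913 × (13750/101.326) = 0.48.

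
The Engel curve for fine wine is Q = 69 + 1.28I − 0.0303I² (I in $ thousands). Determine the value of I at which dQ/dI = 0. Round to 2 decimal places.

dQ/dI = 1.28 − 0.0606I.
The good is inferior where dQ/dI < 0. Setting dQ/dI = 0 gives I = 1.28 / 0.0606 = 21.12.

21.12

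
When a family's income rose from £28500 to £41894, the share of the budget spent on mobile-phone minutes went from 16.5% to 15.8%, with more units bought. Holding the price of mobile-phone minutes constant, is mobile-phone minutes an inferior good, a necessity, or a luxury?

Quantity rises but the budget share falls as income rises, so 0 < η < 1.

necessity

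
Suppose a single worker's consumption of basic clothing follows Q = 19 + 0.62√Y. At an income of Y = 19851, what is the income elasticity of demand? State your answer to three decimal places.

At Y = 19851: Q = 106.354.
dQ/dY = 0.62/(2√Y) = 0.00220024 at this income.
η = (dQ/dY)·(Y/Q) = 0.00220024 × (19851/106.354) = 0.411.

0.411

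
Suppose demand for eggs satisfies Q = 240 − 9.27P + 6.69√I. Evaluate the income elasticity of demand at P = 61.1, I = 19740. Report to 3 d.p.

0.766

At P = 61.1, I = 19740: Q = 613.542.
Holding P constant, ∂Q/∂I = 6.69/(2√I) = 0.023808.
η_I = (∂Q/∂I)·(I/Q) = 0.023808 × (19740/613.542) = 0.766.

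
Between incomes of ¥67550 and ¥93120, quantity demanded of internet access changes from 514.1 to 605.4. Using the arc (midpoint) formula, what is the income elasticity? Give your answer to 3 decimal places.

0.512

ΔQ = 605.4 − 514.1 = 91.3; midpoint Q̄ = (514.1 + 605.4)/2 = 559.75.
ΔI = 93120 − 67550 = 25570; midpoint Ī = (67550 + 93120)/2 = 80335.
η = (ΔQ/Q̄) ÷ (ΔI/Ī) = (91.3/559.75) ÷ (25570/80335) = 0.512.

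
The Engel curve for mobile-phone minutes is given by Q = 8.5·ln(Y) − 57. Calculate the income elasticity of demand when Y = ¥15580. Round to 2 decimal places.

0.34

At Y = 15580: Q = 25.057.
dQ/dY = 8.5/Y = 0.000545571 at this income.
η = (dQ/dY)·(Y/Q) = 0.000545571 × (15580/25.057) = 0.34.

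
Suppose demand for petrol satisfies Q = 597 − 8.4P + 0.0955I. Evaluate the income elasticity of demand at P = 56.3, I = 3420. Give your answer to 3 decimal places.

At P = 56.3, I = 3420: Q = 450.690.
Holding P constant, ∂Q/∂I = 0.0955.
η_I = (∂Q/∂I)·(I/Q) = 0.0955 × (3420/450.690) = 0.725.

0.725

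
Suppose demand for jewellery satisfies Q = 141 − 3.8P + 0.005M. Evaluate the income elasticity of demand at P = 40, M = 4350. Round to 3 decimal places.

At P = 40, M = 4350: Q = 10.750.
Holding P constant, ∂Q/∂M = 0.005.
η_M = (∂Q/∂M)·(M/Q) = 0.005 × (4350/10.750) = 2.023.

2.023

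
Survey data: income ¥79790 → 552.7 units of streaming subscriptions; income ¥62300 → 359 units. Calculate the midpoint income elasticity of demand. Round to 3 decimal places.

ΔQ = 359 − 552.7 = -193.7; midpoint Q̄ = (552.7 + 359)/2 = 455.85.
ΔI = 62300 − 79790 = -17490; midpoint Ī = (79790 + 62300)/2 = 71045.
η = (ΔQ/Q̄) ÷ (ΔI/Ī) = (-193.7/455.85) ÷ (-17490/71045) = 1.726.

1.726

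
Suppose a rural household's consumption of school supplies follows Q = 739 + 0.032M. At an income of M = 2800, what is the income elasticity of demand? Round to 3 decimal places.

0.108

At M = 2800: Q = 828.600.
dQ/dM = 0.032.
η = (dQ/dM)·(M/Q) = 0.032 × (2800/828.600) = 0.108.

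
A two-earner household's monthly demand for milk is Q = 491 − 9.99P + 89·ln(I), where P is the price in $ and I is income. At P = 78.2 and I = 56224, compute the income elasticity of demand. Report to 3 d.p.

0.130

At P = 78.2, I = 56224: Q = 683.184.
Holding P constant, ∂Q/∂I = 89/I = 0.00158295.
η_I = (∂Q/∂I)·(I/Q) = 0.00158295 × (56224/683.184) = 0.130.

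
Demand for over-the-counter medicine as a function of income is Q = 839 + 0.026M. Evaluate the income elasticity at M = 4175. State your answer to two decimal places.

0.11

At M = 4175: Q = 947.550.
dQ/dM = 0.026.
η = (dQ/dM)·(M/Q) = 0.026 × (4175/947.550) = 0.11.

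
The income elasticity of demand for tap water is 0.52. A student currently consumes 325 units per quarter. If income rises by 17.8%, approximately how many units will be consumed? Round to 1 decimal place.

%ΔQ ≈ η × %ΔI = 0.52 × 17.8% = 9.256%.
New Q ≈ 325 × (1 + 0.09256) = 355.1.

355.1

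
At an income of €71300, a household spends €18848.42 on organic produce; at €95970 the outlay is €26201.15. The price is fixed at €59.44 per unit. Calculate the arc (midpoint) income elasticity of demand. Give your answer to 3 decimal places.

1.107

With a constant price, Q₁ = 18848.42/59.44 = 317.100 and Q₂ = 26201.15/59.44 = 440.800 (equivalently, work directly with expenditure since P cancels).
Midpoint %ΔQ = (26201.15 − 18848.42)/22524.79 = 0.32643; midpoint %ΔI = (95970 − 71300)/83635 = 0.29497.
η = 0.32643 / 0.29497 = 1.107.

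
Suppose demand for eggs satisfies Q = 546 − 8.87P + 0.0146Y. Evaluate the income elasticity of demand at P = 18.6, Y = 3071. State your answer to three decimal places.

0.105

At P = 18.6, Y = 3071: Q = 425.855.
Holding P constant, ∂Q/∂Y = 0.0146.
η_Y = (∂Q/∂Y)·(Y/Q) = 0.0146 × (3071/425.855) = 0.105.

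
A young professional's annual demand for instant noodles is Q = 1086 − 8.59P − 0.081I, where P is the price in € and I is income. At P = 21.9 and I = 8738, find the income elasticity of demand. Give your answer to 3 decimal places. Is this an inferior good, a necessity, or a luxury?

-3.723 (inferior good)

At P = 21.9, I = 8738: Q = 190.101.
Holding P constant, ∂Q/∂I = −0.081.
η_I = (∂Q/∂I)·(I/Q) = -0.081 × (8738/190.101) = -3.723.
Since η < 0, this is an inferior good.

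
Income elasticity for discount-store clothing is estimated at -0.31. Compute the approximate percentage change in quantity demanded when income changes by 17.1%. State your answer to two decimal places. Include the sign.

-5.30%

%ΔQ ≈ η × %ΔI = -0.31 × 17.1% = -5.30%.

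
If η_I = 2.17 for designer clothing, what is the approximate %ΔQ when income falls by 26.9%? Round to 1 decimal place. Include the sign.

%ΔQ ≈ η × %ΔI = 2.17 × (-26.9%) = -58.4%.

-58.4%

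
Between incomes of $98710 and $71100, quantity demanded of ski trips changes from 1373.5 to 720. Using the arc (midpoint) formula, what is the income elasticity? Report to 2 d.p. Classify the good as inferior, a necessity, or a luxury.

1.92 (luxury)

ΔQ = 720 − 1373.5 = -653.5; midpoint Q̄ = (1373.5 + 720)/2 = 1046.75.
ΔI = 71100 − 98710 = -27610; midpoint Ī = (98710 + 71100)/2 = 84905.
η = (ΔQ/Q̄) ÷ (ΔI/Ī) = (-653.5/1046.75) ÷ (-27610/84905) = 1.92.
η > 1 ⇒ luxury.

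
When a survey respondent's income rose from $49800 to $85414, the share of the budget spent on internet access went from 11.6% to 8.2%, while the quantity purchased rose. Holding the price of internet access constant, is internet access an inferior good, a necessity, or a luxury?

Quantity rises but the budget share falls as income rises, so 0 < η < 1.

necessity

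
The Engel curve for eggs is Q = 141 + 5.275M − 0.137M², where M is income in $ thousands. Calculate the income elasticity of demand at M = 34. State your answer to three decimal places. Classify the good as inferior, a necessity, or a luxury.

-0.848 (inferior good)

At M = 34: Q = 161.9780.
dQ/dM = 5.275 − 0.274M = -4.04100.
η = (dQ/dM)·(M/Q) = -4.04100 × (34/161.9780) = -0.848.
η < 0 ⇒ inferior good.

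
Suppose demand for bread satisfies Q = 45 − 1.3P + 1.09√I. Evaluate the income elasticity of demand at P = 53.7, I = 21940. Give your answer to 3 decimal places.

At P = 53.7, I = 21940: Q = 136.643.
Holding P constant, ∂Q/∂I = 1.09/(2√I) = 0.00367941.
η_I = (∂Q/∂I)·(I/Q) = 0.00367941 × (21940/136.643) = 0.591.

0.591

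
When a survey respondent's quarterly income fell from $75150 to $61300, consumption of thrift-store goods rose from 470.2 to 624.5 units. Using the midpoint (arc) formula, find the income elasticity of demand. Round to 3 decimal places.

-1.389

ΔQ = 624.5 − 470.2 = 154.3; midpoint Q̄ = (470.2 + 624.5)/2 = 547.35.
ΔI = 61300 − 75150 = -13850; midpoint Ī = (75150 + 61300)/2 = 68225.
η = (ΔQ/Q̄) ÷ (ΔI/Ī) = (154.3/547.35) ÷ (-13850/68225) = -1.389.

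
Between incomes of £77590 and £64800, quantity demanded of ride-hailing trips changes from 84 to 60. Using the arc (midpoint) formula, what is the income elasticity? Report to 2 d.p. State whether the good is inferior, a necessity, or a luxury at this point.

1.86 (luxury)

ΔQ = 60 − 84 = -24; midpoint Q̄ = (84 + 60)/2 = 72.
ΔI = 64800 − 77590 = -12790; midpoint Ī = (77590 + 64800)/2 = 71195.
η = (ΔQ/Q̄) ÷ (ΔI/Ī) = (-24/72) ÷ (-12790/71195) = 1.86.
η > 1 ⇒ luxury.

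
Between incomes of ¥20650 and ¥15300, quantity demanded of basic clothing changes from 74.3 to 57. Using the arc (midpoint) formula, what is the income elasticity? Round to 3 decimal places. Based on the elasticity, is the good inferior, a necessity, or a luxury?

0.885 (necessity)

ΔQ = 57 − 74.3 = -17.3; midpoint Q̄ = (74.3 + 57)/2 = 65.65.
ΔI = 15300 − 20650 = -5350; midpoint Ī = (20650 + 15300)/2 = 17975.
η = (ΔQ/Q̄) ÷ (ΔI/Ī) = (-17.3/65.65) ÷ (-5350/17975) = 0.885.
0 < η < 1 ⇒ necessity.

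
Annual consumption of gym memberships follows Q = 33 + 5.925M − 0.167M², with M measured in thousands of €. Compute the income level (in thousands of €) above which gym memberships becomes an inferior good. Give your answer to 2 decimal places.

dQ/dM = 5.925 − 0.334M.
The good is inferior where dQ/dM < 0. Setting dQ/dM = 0 gives M = 5.925 / 0.334 = 17.74.

17.74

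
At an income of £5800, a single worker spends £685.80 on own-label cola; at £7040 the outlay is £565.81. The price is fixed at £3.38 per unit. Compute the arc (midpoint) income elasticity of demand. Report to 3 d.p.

-0.993

With a constant price, Q₁ = 685.80/3.38 = 202.899 and Q₂ = 565.81/3.38 = 167.399 (equivalently, work directly with expenditure since P cancels).
Midpoint %ΔQ = (565.81 − 685.80)/625.80 = -0.19174; midpoint %ΔI = (7040 − 5800)/6420 = 0.19315.
η = -0.19174 / 0.19315 = -0.993.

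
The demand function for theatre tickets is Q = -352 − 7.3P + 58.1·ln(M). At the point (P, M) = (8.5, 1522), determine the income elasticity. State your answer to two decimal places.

At P = 8.5, M = 1522: Q = 11.694.
Holding P constant, ∂Q/∂M = 58.1/M = 0.0381735.
η_M = (∂Q/∂M)·(M/Q) = 0.0381735 × (1522/11.694) = 4.97.

4.97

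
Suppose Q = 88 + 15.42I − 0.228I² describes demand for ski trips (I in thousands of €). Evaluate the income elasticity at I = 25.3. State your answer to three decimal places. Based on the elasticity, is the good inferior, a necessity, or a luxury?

0.296 (necessity)

At I = 25.3: Q = 332.1855.
dQ/dI = 15.42 − 0.456I = 3.88320.
η = (dQ/dI)·(I/Q) = 3.88320 × (25.3/332.1855) = 0.296.
0 < η < 1 ⇒ necessity.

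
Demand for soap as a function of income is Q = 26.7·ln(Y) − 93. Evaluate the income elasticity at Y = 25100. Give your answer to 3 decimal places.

At Y = 25100: Q = 177.488.
dQ/dY = 26.7/Y = 0.00106375 at this income.
η = (dQ/dY)·(Y/Q) = 0.00106375 × (25100/177.488) = 0.150.

0.150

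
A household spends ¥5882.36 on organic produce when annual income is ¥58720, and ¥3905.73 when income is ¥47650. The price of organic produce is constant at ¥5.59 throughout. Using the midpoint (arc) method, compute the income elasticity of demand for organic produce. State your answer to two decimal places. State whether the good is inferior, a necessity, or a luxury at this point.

With a constant price, Q₁ = 5882.36/5.59 = 1052.301 and Q₂ = 3905.73/5.59 = 698.699 (equivalently, work directly with expenditure since P cancels).
Midpoint %ΔQ = (3905.73 − 5882.36)/4894.05 = -0.40388; midpoint %ΔI = (47650 − 58720)/53185 = -0.20814.
η = -0.40388 / -0.20814 = 1.94.
η > 1 ⇒ luxury.

1.94 (luxury)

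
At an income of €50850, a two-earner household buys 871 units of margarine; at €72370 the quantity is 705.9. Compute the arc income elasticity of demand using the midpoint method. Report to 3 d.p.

-0.599

ΔQ = 705.9 − 871 = -165.1; midpoint Q̄ = (871 + 705.9)/2 = 788.45.
ΔI = 72370 − 50850 = 21520; midpoint Ī = (50850 + 72370)/2 = 61610.
η = (ΔQ/Q̄) ÷ (ΔI/Ī) = (-165.1/788.45) ÷ (21520/61610) = -0.599.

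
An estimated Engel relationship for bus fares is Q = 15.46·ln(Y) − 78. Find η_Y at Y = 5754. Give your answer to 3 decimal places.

At Y = 5754: Q = 55.847.
dQ/dY = 15.46/Y = 0.00268683 at this income.
η = (dQ/dY)·(Y/Q) = 0.00268683 × (5754/55.847) = 0.277.

0.277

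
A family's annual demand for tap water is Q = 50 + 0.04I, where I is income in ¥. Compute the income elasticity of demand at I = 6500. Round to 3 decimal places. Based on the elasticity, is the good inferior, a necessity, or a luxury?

At I = 6500: Q = 310.000.
dQ/dI = 0.04.
η = (dQ/dI)·(I/Q) = 0.04 × (6500/310.000) = 0.839.
Since 0 < η < 1, the good is a necessity.

0.839 (necessity)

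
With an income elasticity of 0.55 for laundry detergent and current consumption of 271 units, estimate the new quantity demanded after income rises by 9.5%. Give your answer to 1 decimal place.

285.2

%ΔQ ≈ η × %ΔI = 0.55 × 9.5% = 5.225%.
New Q ≈ 271 × (1 + 0.05225) = 285.2.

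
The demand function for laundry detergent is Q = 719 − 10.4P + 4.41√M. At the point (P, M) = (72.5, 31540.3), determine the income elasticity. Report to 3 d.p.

0.523

At P = 72.5, M = 31540.3: Q = 748.198.
Holding P constant, ∂Q/∂M = 4.41/(2√M) = 0.0124158.
η_M = (∂Q/∂M)·(M/Q) = 0.0124158 × (31540.3/748.198) = 0.523.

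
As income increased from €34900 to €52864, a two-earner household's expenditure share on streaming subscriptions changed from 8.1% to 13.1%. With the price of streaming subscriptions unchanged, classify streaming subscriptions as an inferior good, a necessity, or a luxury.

luxury

The budget share rises as income rises, so η > 1.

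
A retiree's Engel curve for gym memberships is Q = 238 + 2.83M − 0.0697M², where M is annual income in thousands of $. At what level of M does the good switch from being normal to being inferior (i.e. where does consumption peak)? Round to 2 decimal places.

20.30

dQ/dM = 2.83 − 0.1394M.
The good is inferior where dQ/dM < 0. Setting dQ/dM = 0 gives M = 2.83 / 0.1394 = 20.30.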